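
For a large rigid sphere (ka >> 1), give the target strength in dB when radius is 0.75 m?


TS = 10*log10(0.75^2 / 4) = 10*log10(0.140625) = -8.52

-8.52 dB


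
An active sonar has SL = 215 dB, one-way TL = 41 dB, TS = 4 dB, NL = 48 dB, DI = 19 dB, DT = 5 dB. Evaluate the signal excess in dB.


SE = SL - 2*TL + TS - NL + DI - DT = 215 - 2*41 + (4) - 48 + 19 - 5 = 103

103 dB


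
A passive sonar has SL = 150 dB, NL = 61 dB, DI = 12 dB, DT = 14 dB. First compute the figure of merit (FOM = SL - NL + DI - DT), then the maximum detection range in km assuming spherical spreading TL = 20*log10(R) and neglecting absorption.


Step 1: FOM = SL - NL + DI - DT = 150 - 61 + 12 - 14 = 87 dB
Step 2: at max range FOM = TL = 20*log10(R), so R = 10^(87/20) = 22387.21 m = 22.39 km

22.39 km


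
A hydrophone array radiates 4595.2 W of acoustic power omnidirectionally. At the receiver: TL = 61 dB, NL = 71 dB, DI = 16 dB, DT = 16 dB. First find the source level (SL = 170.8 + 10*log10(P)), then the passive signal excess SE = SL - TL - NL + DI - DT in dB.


Step 1: SL = 170.8 + 10*log10(4595.2) = 207.42 dB
Step 2: SE = SL - TL - NL + DI - DT = 207.42 - 61 - 71 + 16 - 16 = 75.42

75.42 dB


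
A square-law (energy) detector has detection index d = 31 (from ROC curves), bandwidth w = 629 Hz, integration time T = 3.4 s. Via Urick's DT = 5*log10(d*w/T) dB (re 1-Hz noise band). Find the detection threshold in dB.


DT = 5*log10(d*w/T) = 5*log10(31 * 629 / 3.4) = 5*log10(5735.0) = 18.79

18.79 dB


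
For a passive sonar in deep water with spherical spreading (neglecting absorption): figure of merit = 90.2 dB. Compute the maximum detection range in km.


32.36 km


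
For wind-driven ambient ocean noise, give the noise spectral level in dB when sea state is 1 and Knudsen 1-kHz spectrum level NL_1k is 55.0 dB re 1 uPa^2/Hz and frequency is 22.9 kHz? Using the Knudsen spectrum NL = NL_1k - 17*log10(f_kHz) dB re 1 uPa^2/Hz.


NL = NL_1k - 17*log10(f_kHz) = 55.0 - 17*log10(22.9) = 55.0 - (23.12) = 31.88

31.88 dB


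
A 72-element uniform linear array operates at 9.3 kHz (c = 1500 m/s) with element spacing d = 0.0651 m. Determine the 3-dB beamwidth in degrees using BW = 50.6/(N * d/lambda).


Step 1: lambda = 1500/9300 = 0.16129 m
Step 2: d/lambda = 0.0651/0.16129 = 0.4036
Step 3: BW = 50.6/(N * d/lambda) = 50.6/(72 * 0.4036) = 1.74

1.74 deg


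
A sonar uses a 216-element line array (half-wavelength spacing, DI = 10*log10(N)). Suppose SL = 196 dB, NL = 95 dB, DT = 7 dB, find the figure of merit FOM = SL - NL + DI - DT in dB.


117.34 dB


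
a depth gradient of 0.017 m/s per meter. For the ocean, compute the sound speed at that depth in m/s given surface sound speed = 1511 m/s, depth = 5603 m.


c = 1511 + 0.017 * 5603 = 1606.251

1606.251 m/s


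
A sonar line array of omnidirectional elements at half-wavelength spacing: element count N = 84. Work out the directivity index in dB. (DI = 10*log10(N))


DI = 10*log10(84) = 19.24

19.24 dB


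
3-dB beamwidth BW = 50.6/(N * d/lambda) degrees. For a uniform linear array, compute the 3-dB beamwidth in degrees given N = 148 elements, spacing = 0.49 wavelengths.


BW = 50.6 / (148 * 0.49) = 50.6 / 72.52 = 0.7

0.7 deg


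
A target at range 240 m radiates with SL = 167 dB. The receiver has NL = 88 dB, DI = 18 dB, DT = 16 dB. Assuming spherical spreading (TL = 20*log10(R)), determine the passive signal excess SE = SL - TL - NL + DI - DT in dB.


33.4 dB


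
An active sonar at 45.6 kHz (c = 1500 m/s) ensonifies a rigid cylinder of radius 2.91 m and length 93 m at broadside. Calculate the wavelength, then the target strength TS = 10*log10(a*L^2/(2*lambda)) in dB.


Step 1: lambda = c/f = 1500/45600 = 0.03289 m
Step 2: TS = 10*log10(a*L^2/(2*lambda)) = 10*log10(2.91*93^2/(2*0.03289)) = 55.83

55.83 dB


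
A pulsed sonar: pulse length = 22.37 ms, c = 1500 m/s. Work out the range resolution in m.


16.7775 m


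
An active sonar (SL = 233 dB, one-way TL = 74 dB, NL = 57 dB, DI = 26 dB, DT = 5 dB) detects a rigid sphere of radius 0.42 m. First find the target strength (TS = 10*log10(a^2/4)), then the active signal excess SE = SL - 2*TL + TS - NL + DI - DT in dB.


Step 1: TS = 10*log10(0.42^2/4) = -13.56 dB
Step 2: SE = SL - 2*TL + TS - NL + DI - DT = 233 - 2*74 + (-13.56) - 57 + 26 - 5 = 35.44

35.44 dB


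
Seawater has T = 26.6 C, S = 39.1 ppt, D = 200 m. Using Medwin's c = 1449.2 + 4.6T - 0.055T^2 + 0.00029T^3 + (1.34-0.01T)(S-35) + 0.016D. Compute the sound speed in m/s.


1545.71 m/s


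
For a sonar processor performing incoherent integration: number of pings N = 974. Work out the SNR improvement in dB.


14.94 dB


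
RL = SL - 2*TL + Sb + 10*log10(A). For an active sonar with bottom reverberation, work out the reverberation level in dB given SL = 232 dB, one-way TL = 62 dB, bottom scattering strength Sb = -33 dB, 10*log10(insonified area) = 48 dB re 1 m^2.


RL = SL - 2*TL + Sb + 10*log10(A) = 232 - 2*62 + (-33) + 48 = 123

123 dB


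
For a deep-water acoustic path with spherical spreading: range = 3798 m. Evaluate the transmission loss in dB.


TL = 20*log10(3798) = 71.59

71.59 dB


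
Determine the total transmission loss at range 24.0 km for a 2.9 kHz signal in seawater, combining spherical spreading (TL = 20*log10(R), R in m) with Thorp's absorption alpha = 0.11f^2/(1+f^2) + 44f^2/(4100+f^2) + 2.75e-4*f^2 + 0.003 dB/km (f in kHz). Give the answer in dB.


92.25 dB


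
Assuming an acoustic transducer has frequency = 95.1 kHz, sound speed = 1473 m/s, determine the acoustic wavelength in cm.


1.55 cm


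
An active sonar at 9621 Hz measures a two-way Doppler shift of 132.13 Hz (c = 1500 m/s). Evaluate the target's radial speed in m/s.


From fd = 2*f*v/c, v = c*fd/(2*f) = 1500 * 132.13 / (2*9621) = 10.3

10.3 m/s


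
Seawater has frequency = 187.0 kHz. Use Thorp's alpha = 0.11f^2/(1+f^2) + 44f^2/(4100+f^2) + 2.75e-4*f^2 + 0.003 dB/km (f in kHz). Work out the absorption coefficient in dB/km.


f^2 = 34969.0
alpha = 0.11*34969.0/(1+34969.0) + 44*34969.0/(4100+34969.0) + 2.75e-4*34969.0 + 0.003 = 49.112

49.112 dB/km


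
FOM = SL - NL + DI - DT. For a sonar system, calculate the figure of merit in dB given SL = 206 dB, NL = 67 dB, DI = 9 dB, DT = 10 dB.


FOM = SL - NL + DI - DT = 206 - 67 + 9 - 10 = 138

138 dB


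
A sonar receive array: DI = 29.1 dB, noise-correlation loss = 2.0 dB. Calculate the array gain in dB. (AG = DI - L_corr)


AG = DI - L_corr = 29.1 - 2.0 = 27.1

27.1 dB


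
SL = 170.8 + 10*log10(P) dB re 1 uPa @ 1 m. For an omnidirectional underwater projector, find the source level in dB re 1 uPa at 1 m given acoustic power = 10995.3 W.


211.21 dB


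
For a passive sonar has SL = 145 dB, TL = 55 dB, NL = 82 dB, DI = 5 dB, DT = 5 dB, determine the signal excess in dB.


8 dB


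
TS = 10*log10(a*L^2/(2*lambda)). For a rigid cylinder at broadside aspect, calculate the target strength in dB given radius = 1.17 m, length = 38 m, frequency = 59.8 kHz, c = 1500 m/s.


lambda = 1500/59800 = 0.02508 m
TS = 10*log10(1.17*38^2/(2*0.02508)) = 45.27

45.27 dB


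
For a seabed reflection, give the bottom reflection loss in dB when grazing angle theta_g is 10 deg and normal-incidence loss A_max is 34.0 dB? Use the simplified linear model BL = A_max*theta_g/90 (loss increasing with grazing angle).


3.78 dB


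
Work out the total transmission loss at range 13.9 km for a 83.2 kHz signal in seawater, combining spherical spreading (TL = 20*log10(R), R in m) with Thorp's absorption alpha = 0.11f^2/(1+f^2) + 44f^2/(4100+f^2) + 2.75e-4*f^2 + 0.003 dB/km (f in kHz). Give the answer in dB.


494.99 dB


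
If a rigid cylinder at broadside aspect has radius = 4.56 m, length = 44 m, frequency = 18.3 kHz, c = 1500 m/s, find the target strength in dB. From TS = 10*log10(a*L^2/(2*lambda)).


lambda = 1500/18300 = 0.08197 m
TS = 10*log10(4.56*44^2/(2*0.08197)) = 47.31

47.31 dB


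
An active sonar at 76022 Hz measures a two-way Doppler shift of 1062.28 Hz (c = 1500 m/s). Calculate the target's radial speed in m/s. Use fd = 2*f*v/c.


From fd = 2*f*v/c, v = c*fd/(2*f) = 1500 * 1062.28 / (2*76022) = 10.48

10.48 m/s


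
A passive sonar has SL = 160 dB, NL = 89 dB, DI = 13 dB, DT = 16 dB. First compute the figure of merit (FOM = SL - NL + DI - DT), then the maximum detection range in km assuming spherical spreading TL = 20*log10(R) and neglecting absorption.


Step 1: FOM = SL - NL + DI - DT = 160 - 89 + 13 - 16 = 68 dB
Step 2: at max range FOM = TL = 20*log10(R), so R = 10^(68/20) = 2511.89 m = 2.51 km

2.51 km


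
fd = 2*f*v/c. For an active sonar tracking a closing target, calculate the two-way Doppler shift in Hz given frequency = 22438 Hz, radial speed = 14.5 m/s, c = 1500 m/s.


fd = 2*f*v/c = 2 * 22438 * 14.5 / 1500 = 433.8

433.8 Hz


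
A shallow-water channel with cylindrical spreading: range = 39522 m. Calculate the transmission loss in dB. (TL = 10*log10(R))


TL = 10*log10(39522) = 45.97

45.97 dB


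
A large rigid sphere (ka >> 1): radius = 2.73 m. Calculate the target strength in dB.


TS = 10*log10(2.73^2 / 4) = 10*log10(1.863225) = 2.7

2.7 dB


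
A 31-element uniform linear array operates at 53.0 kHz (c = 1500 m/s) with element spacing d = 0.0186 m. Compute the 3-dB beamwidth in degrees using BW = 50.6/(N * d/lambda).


2.48 deg


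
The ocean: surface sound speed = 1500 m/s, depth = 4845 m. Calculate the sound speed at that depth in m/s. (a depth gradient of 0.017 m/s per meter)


c = 1500 + 0.017 * 4845 = 1582.365

1582.365 m/s


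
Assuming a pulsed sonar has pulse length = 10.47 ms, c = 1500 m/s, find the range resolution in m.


dR = c*tau/2 = 1500 * 10.47e-3 / 2 = 7.8525

7.8525 m


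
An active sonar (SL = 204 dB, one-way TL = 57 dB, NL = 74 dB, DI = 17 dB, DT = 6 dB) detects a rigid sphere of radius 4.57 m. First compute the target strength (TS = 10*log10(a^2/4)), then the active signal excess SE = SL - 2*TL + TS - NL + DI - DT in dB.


Step 1: TS = 10*log10(4.57^2/4) = 7.18 dB
Step 2: SE = SL - 2*TL + TS - NL + DI - DT = 204 - 2*57 + (7.18) - 74 + 17 - 6 = 34.18

34.18 dB


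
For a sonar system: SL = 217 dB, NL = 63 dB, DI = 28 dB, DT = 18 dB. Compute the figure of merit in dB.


FOM = SL - NL + DI - DT = 217 - 63 + 28 - 18 = 164

164 dB


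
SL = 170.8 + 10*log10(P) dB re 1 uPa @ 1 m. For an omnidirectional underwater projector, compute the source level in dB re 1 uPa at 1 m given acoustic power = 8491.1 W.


SL = 170.8 + 10*log10(8491.1) = 170.8 + 39.29 = 210.09

210.09 dB


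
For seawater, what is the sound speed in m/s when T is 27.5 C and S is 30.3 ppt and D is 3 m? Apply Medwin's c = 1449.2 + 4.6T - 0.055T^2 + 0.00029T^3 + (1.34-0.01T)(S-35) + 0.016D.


c = 1449.2 + 4.6*27.5 - 0.055*27.5^2 + 0.00029*27.5^3 + (1.34 - 0.01*27.5)*(30.3 - 35) + 0.016*3 = 1535.18

1535.18 m/s


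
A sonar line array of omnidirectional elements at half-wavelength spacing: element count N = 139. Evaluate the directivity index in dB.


21.43 dB


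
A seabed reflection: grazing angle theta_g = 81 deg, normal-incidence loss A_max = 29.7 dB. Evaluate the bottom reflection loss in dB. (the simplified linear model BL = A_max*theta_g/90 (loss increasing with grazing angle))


26.73 dB


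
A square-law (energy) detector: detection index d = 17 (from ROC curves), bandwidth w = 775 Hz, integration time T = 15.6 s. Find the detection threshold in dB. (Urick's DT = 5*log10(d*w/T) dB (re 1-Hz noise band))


DT = 5*log10(d*w/T) = 5*log10(17 * 775 / 15.6) = 5*log10(844.55) = 14.63

14.63 dB


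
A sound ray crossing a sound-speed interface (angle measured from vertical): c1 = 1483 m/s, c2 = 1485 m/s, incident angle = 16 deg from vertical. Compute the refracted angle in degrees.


sin(theta2) = (c2/c1)*sin(theta1) = (1485/1483)*sin(16 deg) = 0.27601
theta2 = arcsin(0.27601) = 16.02

16.02 deg


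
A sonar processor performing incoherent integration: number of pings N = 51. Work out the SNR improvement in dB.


8.54 dB


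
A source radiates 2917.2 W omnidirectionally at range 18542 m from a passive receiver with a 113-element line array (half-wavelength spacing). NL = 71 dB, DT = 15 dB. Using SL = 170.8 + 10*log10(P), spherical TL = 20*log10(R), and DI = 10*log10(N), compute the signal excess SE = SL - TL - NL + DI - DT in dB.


54.62 dB


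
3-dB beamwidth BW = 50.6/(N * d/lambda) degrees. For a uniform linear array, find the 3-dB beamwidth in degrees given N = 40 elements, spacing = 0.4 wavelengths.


BW = 50.6 / (40 * 0.4) = 50.6 / 16.0 = 3.16

3.16 deg


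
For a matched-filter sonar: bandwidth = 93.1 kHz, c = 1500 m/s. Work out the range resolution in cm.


dR = c/(2*BW) = 1500 / (2 * 93.1e3) = 0.0081 m = 0.81 cm

0.81 cm


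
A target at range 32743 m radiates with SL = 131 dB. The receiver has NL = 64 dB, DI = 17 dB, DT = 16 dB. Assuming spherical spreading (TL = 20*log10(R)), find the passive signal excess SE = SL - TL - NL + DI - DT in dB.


Step 1: TL = 20*log10(32743) = 90.3 dB
Step 2: SE = 131 - 90.3 - 64 + 17 - 16 = -22.3

-22.3 dB


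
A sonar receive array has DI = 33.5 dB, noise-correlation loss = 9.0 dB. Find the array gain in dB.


24.5 dB


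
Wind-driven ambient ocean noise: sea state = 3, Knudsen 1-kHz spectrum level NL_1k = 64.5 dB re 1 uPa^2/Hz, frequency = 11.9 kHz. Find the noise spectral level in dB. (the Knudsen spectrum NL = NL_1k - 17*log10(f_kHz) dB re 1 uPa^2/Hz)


NL = NL_1k - 17*log10(f_kHz) = 64.5 - 17*log10(11.9) = 64.5 - (18.28) = 46.22

46.22 dB


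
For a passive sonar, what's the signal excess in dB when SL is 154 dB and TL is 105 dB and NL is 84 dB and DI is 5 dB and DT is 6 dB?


SE = SL - TL - NL + DI - DT = 154 - 105 - 84 + 5 - 6 = -36

-36 dB


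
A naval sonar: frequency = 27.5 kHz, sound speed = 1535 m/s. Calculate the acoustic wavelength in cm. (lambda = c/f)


lambda = c/f = 1535 / 27500 = 0.0558 m = 5.58 cm

5.58 cm


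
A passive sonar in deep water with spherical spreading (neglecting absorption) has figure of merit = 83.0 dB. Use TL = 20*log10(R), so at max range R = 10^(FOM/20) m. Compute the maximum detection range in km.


At max range FOM = TL, so 20*log10(R) = 83.0
R = 10^(83.0/20) = 14125.38 m = 14.13 km

14.13 km


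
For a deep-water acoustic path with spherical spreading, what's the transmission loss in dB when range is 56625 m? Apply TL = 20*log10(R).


TL = 20*log10(56625) = 95.06

95.06 dB


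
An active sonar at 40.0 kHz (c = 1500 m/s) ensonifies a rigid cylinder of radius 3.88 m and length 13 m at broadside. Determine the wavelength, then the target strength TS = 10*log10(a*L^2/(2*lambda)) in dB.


Step 1: lambda = c/f = 1500/40000 = 0.0375 m
Step 2: TS = 10*log10(a*L^2/(2*lambda)) = 10*log10(3.88*13^2/(2*0.0375)) = 39.42

39.42 dB


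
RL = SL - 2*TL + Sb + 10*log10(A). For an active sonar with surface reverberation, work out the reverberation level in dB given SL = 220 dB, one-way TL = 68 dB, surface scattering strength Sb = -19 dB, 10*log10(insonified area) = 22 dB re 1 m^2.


87 dB


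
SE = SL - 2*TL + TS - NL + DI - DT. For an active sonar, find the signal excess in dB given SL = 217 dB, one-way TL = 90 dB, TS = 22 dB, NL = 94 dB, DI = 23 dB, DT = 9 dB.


SE = SL - 2*TL + TS - NL + DI - DT = 217 - 2*90 + (22) - 94 + 23 - 9 = -21

-21 dB


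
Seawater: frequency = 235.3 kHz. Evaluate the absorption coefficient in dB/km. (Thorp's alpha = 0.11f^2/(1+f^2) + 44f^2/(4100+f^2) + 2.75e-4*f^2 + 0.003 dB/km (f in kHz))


f^2 = 55366.09
alpha = 0.11*55366.09/(1+55366.09) + 44*55366.09/(4100+55366.09) + 2.75e-4*55366.09 + 0.003 = 56.305

56.305 dB/km


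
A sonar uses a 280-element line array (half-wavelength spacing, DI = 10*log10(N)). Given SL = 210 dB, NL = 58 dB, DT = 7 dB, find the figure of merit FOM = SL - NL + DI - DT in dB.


Step 1: DI = 10*log10(280) = 24.47 dB
Step 2: FOM = SL - NL + DI - DT = 210 - 58 + 24.47 - 7 = 169.47

169.47 dB


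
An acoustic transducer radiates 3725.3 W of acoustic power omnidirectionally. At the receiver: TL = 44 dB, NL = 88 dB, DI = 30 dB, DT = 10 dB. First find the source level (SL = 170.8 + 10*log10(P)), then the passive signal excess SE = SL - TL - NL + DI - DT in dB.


Step 1: SL = 170.8 + 10*log10(3725.3) = 206.51 dB
Step 2: SE = SL - TL - NL + DI - DT = 206.51 - 44 - 88 + 30 - 10 = 94.51

94.51 dB


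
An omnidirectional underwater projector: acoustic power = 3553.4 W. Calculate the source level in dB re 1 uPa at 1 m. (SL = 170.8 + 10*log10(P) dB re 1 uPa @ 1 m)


SL = 170.8 + 10*log10(3553.4) = 170.8 + 35.51 = 206.31

206.31 dB


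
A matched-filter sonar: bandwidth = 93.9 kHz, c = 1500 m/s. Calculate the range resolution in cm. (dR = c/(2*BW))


0.8 cm


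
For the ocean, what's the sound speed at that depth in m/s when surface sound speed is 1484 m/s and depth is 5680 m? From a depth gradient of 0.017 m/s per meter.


c = 1484 + 0.017 * 5680 = 1580.56

1580.56 m/s


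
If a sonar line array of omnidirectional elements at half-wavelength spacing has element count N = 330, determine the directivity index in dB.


25.19 dB


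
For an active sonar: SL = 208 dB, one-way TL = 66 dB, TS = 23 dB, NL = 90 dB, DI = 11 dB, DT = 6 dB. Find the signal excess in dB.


SE = SL - 2*TL + TS - NL + DI - DT = 208 - 2*66 + (23) - 90 + 11 - 6 = 14

14 dB


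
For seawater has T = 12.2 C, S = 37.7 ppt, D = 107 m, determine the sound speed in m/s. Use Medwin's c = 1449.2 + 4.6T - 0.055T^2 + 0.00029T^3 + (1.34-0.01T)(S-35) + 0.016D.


1502.66 m/s


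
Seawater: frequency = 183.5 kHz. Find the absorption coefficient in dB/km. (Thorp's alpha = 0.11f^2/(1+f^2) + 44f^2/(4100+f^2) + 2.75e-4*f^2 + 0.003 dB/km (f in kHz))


f^2 = 33672.25
alpha = 0.11*33672.25/(1+33672.25) + 44*33672.25/(4100+33672.25) + 2.75e-4*33672.25 + 0.003 = 48.597

48.597 dB/km


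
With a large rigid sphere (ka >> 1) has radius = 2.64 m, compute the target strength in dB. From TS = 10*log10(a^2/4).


TS = 10*log10(2.64^2 / 4) = 10*log10(1.7424) = 2.41

2.41 dB


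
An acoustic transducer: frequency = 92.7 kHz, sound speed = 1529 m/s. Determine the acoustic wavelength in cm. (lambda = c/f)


lambda = c/f = 1529 / 92700 = 0.0165 m = 1.65 cm

1.65 cm


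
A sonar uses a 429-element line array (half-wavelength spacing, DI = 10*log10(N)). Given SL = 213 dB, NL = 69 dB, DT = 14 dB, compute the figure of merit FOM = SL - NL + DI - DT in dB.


Step 1: DI = 10*log10(429) = 26.32 dB
Step 2: FOM = SL - NL + DI - DT = 213 - 69 + 26.32 - 14 = 156.32

156.32 dB


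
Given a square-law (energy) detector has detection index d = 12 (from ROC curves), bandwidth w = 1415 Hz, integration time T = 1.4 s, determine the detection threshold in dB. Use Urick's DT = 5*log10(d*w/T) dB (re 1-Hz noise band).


20.42 dB


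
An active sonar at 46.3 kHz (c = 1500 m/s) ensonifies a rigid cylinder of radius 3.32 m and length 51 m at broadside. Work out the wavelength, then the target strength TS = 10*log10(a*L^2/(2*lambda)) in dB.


Step 1: lambda = c/f = 1500/46300 = 0.0324 m
Step 2: TS = 10*log10(a*L^2/(2*lambda)) = 10*log10(3.32*51^2/(2*0.0324)) = 51.25

51.25 dB


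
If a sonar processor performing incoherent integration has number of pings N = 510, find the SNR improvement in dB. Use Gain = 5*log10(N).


13.54 dB


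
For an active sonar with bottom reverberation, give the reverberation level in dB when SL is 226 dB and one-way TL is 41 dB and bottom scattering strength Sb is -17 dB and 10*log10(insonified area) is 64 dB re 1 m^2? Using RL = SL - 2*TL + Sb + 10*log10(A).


RL = SL - 2*TL + Sb + 10*log10(A) = 226 - 2*41 + (-17) + 64 = 191

191 dB


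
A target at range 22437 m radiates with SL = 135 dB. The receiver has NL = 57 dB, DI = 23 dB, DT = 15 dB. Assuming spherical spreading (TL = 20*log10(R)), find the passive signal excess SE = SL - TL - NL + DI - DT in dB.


-1.02 dB


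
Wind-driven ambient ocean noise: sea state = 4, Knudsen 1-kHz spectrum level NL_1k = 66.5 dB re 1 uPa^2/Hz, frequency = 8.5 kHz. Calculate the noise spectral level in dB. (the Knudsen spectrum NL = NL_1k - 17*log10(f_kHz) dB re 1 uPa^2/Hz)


NL = NL_1k - 17*log10(f_kHz) = 66.5 - 17*log10(8.5) = 66.5 - (15.8) = 50.7

50.7 dB


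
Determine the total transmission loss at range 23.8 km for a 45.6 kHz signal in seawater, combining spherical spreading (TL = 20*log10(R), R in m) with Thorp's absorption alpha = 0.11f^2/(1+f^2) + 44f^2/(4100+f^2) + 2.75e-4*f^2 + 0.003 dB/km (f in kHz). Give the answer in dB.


456.21 dB


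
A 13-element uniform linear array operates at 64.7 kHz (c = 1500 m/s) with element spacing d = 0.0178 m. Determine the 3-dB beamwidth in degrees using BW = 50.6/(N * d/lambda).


5.07 deg


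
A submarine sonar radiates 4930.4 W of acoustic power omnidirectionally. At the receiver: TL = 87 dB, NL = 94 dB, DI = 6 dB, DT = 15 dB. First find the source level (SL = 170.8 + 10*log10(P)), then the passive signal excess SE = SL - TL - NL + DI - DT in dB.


Step 1: SL = 170.8 + 10*log10(4930.4) = 207.73 dB
Step 2: SE = SL - TL - NL + DI - DT = 207.73 - 87 - 94 + 6 - 15 = 17.73

17.73 dB


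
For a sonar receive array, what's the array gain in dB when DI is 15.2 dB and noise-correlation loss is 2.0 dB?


13.2 dB


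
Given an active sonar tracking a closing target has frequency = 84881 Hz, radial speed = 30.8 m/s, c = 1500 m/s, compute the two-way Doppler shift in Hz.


3485.78 Hz


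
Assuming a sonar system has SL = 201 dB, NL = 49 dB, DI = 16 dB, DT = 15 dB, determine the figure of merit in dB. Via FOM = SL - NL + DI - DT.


FOM = SL - NL + DI - DT = 201 - 49 + 16 - 15 = 153

153 dB


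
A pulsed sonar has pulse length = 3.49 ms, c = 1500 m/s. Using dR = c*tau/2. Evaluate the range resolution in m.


dR = c*tau/2 = 1500 * 3.49e-3 / 2 = 2.6175

2.6175 m


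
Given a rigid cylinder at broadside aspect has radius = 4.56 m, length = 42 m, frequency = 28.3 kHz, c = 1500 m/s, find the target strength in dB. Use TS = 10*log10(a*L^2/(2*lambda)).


lambda = 1500/28300 = 0.053 m
TS = 10*log10(4.56*42^2/(2*0.053)) = 48.8

48.8 dB


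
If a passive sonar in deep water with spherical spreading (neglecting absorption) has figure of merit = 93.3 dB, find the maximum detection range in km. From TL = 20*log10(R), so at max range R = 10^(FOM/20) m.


At max range FOM = TL, so 20*log10(R) = 93.3
R = 10^(93.3/20) = 46238.1 m = 46.24 km

46.24 km


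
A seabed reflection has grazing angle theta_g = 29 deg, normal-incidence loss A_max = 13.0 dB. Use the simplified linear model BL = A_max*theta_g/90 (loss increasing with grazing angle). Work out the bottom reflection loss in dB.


4.19 dB


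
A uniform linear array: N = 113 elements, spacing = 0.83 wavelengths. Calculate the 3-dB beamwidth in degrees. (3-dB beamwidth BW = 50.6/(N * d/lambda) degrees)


0.54 deg


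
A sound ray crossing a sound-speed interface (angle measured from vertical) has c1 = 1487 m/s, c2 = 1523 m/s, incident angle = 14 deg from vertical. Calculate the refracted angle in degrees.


sin(theta2) = (c2/c1)*sin(theta1) = (1523/1487)*sin(14 deg) = 0.24778
theta2 = arcsin(0.24778) = 14.35

14.35 deg


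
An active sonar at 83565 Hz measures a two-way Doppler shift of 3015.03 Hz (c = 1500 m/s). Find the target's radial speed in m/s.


From fd = 2*f*v/c, v = c*fd/(2*f) = 1500 * 3015.03 / (2*83565) = 27.06

27.06 m/s


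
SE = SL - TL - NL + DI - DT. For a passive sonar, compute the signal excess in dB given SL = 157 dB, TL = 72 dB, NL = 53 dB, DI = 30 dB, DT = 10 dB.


SE = SL - TL - NL + DI - DT = 157 - 72 - 53 + 30 - 10 = 52

52 dB


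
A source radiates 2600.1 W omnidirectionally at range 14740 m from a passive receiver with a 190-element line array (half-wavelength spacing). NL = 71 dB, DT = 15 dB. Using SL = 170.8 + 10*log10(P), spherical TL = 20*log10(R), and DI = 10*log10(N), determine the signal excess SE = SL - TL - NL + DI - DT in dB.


Step 1: SL = 170.8 + 10*log10(2600.1) = 204.95 dB
Step 2: TL = 20*log10(14740) = 83.37 dB
Step 3: DI = 10*log10(190) = 22.79 dB
Step 4: SE = SL - TL - NL + DI - DT = 204.95 - 83.37 - 71 + 22.79 - 15 = 58.37

58.37 dB


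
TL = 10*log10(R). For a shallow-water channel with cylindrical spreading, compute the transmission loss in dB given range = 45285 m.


TL = 10*log10(45285) = 46.56

46.56 dB


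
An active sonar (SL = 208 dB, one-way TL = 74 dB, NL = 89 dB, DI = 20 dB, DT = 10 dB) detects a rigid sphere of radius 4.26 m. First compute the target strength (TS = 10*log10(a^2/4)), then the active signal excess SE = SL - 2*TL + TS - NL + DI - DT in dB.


Step 1: TS = 10*log10(4.26^2/4) = 6.57 dB
Step 2: SE = SL - 2*TL + TS - NL + DI - DT = 208 - 2*74 + (6.57) - 89 + 20 - 10 = -12.43

-12.43 dB


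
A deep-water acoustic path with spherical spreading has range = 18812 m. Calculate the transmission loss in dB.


85.49 dB


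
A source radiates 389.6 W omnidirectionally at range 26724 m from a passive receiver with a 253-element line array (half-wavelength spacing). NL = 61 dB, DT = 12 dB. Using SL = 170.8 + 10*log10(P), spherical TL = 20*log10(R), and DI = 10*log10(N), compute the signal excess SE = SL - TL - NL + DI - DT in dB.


Step 1: SL = 170.8 + 10*log10(389.6) = 196.71 dB
Step 2: TL = 20*log10(26724) = 88.54 dB
Step 3: DI = 10*log10(253) = 24.03 dB
Step 4: SE = SL - TL - NL + DI - DT = 196.71 - 88.54 - 61 + 24.03 - 12 = 59.2

59.2 dB


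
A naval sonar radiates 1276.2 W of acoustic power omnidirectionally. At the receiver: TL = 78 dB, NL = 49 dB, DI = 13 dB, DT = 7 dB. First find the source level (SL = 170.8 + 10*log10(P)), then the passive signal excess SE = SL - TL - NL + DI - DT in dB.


Step 1: SL = 170.8 + 10*log10(1276.2) = 201.86 dB
Step 2: SE = SL - TL - NL + DI - DT = 201.86 - 78 - 49 + 13 - 7 = 80.86

80.86 dB


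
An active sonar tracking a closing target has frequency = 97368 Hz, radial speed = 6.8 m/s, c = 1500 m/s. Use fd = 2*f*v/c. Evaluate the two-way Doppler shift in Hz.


fd = 2*f*v/c = 2 * 97368 * 6.8 / 1500 = 882.8

882.8 Hz


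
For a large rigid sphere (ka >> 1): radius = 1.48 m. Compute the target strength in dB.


TS = 10*log10(1.48^2 / 4) = 10*log10(0.5476) = -2.62

-2.62 dB


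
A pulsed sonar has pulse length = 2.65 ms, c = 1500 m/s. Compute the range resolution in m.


1.9875 m


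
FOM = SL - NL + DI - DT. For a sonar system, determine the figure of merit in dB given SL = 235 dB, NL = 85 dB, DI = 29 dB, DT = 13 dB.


FOM = SL - NL + DI - DT = 235 - 85 + 29 - 13 = 166

166 dB


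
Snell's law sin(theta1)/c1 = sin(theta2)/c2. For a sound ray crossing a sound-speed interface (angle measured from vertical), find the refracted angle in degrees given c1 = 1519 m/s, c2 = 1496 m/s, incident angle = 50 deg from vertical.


sin(theta2) = (c2/c1)*sin(theta1) = (1496/1519)*sin(50 deg) = 0.75445
theta2 = arcsin(0.75445) = 48.98

48.98 deg


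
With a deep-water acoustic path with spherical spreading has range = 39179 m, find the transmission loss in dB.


91.86 dB


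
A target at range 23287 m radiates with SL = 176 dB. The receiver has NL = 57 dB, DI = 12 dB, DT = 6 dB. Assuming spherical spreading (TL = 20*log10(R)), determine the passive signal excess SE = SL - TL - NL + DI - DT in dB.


Step 1: TL = 20*log10(23287) = 87.34 dB
Step 2: SE = 176 - 87.34 - 57 + 12 - 6 = 37.66

37.66 dB


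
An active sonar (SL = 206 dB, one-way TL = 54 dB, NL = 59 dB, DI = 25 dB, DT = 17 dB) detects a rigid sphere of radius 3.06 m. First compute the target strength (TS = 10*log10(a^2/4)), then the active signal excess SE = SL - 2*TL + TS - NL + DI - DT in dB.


Step 1: TS = 10*log10(3.06^2/4) = 3.69 dB
Step 2: SE = SL - 2*TL + TS - NL + DI - DT = 206 - 2*54 + (3.69) - 59 + 25 - 17 = 50.69

50.69 dB


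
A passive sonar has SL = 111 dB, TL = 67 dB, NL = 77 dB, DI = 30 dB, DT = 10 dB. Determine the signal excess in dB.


SE = SL - TL - NL + DI - DT = 111 - 67 - 77 + 30 - 10 = -13

-13 dB


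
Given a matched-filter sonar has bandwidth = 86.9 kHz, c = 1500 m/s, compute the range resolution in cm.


dR = c/(2*BW) = 1500 / (2 * 86.9e3) = 0.0086 m = 0.86 cm

0.86 cm


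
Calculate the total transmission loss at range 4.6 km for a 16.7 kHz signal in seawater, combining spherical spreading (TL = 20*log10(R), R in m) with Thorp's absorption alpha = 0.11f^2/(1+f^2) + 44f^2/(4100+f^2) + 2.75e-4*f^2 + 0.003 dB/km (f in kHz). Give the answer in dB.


87.02 dB


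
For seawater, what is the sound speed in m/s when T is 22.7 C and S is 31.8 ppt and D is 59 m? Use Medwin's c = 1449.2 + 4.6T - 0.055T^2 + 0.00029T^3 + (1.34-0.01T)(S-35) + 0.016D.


c = 1449.2 + 4.6*22.7 - 0.055*22.7^2 + 0.00029*22.7^3 + (1.34 - 0.01*22.7)*(31.8 - 35) + 0.016*59 = 1526.05

1526.05 m/s


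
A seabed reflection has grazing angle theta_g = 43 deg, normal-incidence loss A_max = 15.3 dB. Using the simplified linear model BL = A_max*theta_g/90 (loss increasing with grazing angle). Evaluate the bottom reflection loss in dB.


BL = A_max * theta_g / 90 = 15.3 * 43 / 90 = 7.31

7.31 dB


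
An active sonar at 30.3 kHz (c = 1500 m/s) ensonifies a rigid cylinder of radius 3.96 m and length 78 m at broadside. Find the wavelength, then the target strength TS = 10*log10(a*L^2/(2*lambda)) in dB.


Step 1: lambda = c/f = 1500/30300 = 0.0495 m
Step 2: TS = 10*log10(a*L^2/(2*lambda)) = 10*log10(3.96*78^2/(2*0.0495)) = 53.86

53.86 dB


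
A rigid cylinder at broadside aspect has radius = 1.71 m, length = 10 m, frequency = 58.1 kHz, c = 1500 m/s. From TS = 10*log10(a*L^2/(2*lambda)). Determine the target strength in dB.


35.2 dB


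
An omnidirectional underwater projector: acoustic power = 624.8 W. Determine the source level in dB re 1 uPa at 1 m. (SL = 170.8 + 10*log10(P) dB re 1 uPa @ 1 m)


198.76 dB


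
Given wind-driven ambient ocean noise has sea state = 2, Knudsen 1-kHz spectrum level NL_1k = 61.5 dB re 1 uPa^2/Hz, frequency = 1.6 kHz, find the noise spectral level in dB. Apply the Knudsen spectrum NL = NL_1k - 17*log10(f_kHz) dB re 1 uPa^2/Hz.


NL = NL_1k - 17*log10(f_kHz) = 61.5 - 17*log10(1.6) = 61.5 - (3.47) = 58.03

58.03 dB


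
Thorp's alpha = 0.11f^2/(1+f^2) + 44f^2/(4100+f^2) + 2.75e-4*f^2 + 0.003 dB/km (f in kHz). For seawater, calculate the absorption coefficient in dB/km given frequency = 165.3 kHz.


f^2 = 27324.09
alpha = 0.11*27324.09/(1+27324.09) + 44*27324.09/(4100+27324.09) + 2.75e-4*27324.09 + 0.003 = 45.886

45.886 dB/km


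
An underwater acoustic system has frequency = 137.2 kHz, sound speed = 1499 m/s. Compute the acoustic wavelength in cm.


1.09 cm


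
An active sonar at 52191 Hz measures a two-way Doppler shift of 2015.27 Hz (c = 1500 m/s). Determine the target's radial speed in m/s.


From fd = 2*f*v/c, v = c*fd/(2*f) = 1500 * 2015.27 / (2*52191) = 28.96

28.96 m/s


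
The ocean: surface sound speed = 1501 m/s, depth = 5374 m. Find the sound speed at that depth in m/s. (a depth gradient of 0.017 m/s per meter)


c = 1501 + 0.017 * 5374 = 1592.358

1592.358 m/s


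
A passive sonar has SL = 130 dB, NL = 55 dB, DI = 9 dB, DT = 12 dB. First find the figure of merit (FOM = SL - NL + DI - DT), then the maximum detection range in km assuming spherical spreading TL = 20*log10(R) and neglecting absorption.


Step 1: FOM = SL - NL + DI - DT = 130 - 55 + 9 - 12 = 72 dB
Step 2: at max range FOM = TL = 20*log10(R), so R = 10^(72/20) = 3981.07 m = 3.98 km

3.98 km


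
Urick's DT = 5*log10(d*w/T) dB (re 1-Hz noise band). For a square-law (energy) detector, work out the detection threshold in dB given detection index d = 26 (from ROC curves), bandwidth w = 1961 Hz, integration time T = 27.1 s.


DT = 5*log10(d*w/T) = 5*log10(26 * 1961 / 27.1) = 5*log10(1881.4) = 16.37

16.37 dB


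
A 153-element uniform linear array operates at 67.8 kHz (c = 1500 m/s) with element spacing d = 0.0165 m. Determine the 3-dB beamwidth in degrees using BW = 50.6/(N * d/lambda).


Step 1: lambda = 1500/67800 = 0.02212 m
Step 2: d/lambda = 0.0165/0.02212 = 0.7459
Step 3: BW = 50.6/(N * d/lambda) = 50.6/(153 * 0.7459) = 0.44

0.44 deg


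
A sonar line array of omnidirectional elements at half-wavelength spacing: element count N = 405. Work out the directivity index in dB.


26.07 dB


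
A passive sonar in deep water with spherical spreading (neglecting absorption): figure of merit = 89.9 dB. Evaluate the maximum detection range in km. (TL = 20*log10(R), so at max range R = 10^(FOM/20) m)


31.26 km


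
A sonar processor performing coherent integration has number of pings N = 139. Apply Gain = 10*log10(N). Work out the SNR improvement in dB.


Gain = 10*log10(139) = 21.43

21.43 dB


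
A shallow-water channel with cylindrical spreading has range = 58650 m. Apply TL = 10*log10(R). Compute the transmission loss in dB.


TL = 10*log10(58650) = 47.68

47.68 dB


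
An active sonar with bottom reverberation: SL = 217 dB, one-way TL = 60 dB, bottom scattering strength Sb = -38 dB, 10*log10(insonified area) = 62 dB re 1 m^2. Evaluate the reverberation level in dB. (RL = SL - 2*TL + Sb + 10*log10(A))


RL = SL - 2*TL + Sb + 10*log10(A) = 217 - 2*60 + (-38) + 62 = 121

121 dB


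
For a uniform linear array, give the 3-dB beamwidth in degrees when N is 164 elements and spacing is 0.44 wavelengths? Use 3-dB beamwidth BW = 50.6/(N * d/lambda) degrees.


BW = 50.6 / (164 * 0.44) = 50.6 / 72.16 = 0.7

0.7 deg


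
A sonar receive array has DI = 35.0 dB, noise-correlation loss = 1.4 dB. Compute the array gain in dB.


AG = DI - L_corr = 35.0 - 1.4 = 33.6

33.6 dB


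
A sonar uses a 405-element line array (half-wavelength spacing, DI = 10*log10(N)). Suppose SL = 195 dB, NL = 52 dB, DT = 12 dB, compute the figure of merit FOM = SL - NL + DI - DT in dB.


Step 1: DI = 10*log10(405) = 26.07 dB
Step 2: FOM = SL - NL + DI - DT = 195 - 52 + 26.07 - 12 = 157.07

157.07 dB


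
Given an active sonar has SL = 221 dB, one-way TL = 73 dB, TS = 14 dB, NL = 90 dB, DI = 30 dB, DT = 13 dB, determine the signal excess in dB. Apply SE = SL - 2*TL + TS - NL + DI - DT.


SE = SL - 2*TL + TS - NL + DI - DT = 221 - 2*73 + (14) - 90 + 30 - 13 = 16

16 dB


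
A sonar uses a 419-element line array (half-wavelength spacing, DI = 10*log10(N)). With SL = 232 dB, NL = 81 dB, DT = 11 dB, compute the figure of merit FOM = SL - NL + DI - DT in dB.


Step 1: DI = 10*log10(419) = 26.22 dB
Step 2: FOM = SL - NL + DI - DT = 232 - 81 + 26.22 - 11 = 166.22

166.22 dB


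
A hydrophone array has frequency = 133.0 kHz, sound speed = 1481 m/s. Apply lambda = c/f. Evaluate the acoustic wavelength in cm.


lambda = c/f = 1481 / 133000 = 0.0111 m = 1.11 cm

1.11 cm


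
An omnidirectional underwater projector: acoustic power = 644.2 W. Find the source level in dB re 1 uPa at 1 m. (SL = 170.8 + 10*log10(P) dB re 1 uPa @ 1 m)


SL = 170.8 + 10*log10(644.2) = 170.8 + 28.09 = 198.89

198.89 dB


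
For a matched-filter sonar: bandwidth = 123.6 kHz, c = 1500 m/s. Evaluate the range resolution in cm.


0.61 cm


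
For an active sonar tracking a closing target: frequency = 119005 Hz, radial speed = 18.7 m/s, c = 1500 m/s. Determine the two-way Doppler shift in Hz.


2967.19 Hz


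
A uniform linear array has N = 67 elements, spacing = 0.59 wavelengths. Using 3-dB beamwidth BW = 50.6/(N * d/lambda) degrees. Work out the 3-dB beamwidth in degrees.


BW = 50.6 / (67 * 0.59) = 50.6 / 39.53 = 1.28

1.28 deg


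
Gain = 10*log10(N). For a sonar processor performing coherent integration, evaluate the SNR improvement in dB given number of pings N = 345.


25.38 dB


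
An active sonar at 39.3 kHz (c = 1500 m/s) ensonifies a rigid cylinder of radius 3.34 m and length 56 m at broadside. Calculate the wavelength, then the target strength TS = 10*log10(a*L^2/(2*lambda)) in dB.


Step 1: lambda = c/f = 1500/39300 = 0.03817 m
Step 2: TS = 10*log10(a*L^2/(2*lambda)) = 10*log10(3.34*56^2/(2*0.03817)) = 51.37

51.37 dB


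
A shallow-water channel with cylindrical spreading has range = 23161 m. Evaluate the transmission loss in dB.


TL = 10*log10(23161) = 43.65

43.65 dB


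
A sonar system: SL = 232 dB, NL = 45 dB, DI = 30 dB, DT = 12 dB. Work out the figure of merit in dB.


FOM = SL - NL + DI - DT = 232 - 45 + 30 - 12 = 205

205 dB


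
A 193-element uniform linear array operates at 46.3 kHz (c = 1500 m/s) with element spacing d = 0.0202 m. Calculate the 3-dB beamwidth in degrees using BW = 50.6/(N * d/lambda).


0.42 deg


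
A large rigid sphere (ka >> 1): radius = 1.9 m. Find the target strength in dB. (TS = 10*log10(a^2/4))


TS = 10*log10(1.9^2 / 4) = 10*log10(0.9025) = -0.45

-0.45 dB


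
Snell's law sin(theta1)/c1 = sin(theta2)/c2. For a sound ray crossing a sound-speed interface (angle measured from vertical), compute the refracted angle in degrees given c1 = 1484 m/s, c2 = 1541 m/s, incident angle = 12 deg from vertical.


sin(theta2) = (c2/c1)*sin(theta1) = (1541/1484)*sin(12 deg) = 0.2159
theta2 = arcsin(0.2159) = 12.47

12.47 deg


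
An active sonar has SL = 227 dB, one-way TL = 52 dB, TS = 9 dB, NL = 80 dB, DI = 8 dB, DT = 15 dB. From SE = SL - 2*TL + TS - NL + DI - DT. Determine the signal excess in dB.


SE = SL - 2*TL + TS - NL + DI - DT = 227 - 2*52 + (9) - 80 + 8 - 15 = 45

45 dB


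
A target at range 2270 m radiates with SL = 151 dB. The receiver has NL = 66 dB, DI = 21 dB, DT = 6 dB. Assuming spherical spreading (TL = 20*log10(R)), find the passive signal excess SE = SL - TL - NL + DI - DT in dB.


Step 1: TL = 20*log10(2270) = 67.12 dB
Step 2: SE = 151 - 67.12 - 66 + 21 - 6 = 32.88

32.88 dB


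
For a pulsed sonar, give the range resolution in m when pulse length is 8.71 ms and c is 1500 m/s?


dR = c*tau/2 = 1500 * 8.71e-3 / 2 = 6.5325

6.5325 m


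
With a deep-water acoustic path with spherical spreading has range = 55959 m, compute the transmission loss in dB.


TL = 20*log10(55959) = 94.96

94.96 dB


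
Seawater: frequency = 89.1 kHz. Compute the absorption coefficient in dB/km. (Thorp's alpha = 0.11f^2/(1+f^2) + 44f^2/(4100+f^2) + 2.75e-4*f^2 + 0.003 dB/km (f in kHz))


f^2 = 7938.81
alpha = 0.11*7938.81/(1+7938.81) + 44*7938.81/(4100+7938.81) + 2.75e-4*7938.81 + 0.003 = 31.311

31.311 dB/km


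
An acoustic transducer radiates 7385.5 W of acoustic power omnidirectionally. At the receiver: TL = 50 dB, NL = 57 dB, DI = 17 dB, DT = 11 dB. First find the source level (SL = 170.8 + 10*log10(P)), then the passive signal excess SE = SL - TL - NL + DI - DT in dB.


Step 1: SL = 170.8 + 10*log10(7385.5) = 209.48 dB
Step 2: SE = SL - TL - NL + DI - DT = 209.48 - 50 - 57 + 17 - 11 = 108.48

108.48 dB


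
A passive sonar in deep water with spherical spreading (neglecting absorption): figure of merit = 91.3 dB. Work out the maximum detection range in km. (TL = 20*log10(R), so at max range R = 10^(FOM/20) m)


At max range FOM = TL, so 20*log10(R) = 91.3
R = 10^(91.3/20) = 36728.23 m = 36.73 km

36.73 km


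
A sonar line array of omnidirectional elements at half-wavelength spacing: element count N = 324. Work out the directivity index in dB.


DI = 10*log10(324) = 25.11

25.11 dB


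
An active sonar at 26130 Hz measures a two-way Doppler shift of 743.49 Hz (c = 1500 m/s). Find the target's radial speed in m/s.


From fd = 2*f*v/c, v = c*fd/(2*f) = 1500 * 743.49 / (2*26130) = 21.34

21.34 m/s


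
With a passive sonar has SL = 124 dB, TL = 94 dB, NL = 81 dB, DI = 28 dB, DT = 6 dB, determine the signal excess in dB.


SE = SL - TL - NL + DI - DT = 124 - 94 - 81 + 28 - 6 = -29

-29 dB
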